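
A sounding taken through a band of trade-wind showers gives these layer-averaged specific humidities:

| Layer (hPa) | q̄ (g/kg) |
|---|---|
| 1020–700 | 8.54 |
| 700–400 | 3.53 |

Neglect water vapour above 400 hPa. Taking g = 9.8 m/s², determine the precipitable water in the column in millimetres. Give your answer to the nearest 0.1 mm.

Precipitable water is the column-integrated vapour mass per unit area: PW = (1/g) Σ q̄ Δp, with q in kg/kg and Δp in Pa (1 kg/m² of water = 1 mm).
Layer 1020–700 hPa: Δp = 320 hPa = 32000 Pa, q̄ = 0.00854 kg/kg → 0.00854 × 32000 / 9.8 = 27.89 mm
Layer 700–400 hPa: Δp = 300 hPa = 30000 Pa, q̄ = 0.00353 kg/kg → 0.00353 × 30000 / 9.8 = 10.81 mm
PW = 27.89 + 10.81 = 38.70 ≈ 38.7 mm.

PW ≈ 38.7 mm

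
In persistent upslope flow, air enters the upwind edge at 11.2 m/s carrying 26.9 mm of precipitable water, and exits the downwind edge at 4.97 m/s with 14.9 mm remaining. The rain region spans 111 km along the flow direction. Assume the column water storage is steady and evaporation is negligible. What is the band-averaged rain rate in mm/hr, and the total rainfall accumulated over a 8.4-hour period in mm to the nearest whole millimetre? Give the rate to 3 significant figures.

R ≈ 7.37 mm/hr; total ≈ 62 mm

Column moisture flux per unit crosswind length is F = V × PW.
Inflow: F_in = 11.2 × 26.9 = 301.28 mm·m/s
Outflow: F_out = 4.97 × 14.9 = 74.053 mm·m/s
Steady-state rate R = (F_in − F_out)/L = (301.28 − 74.053) / 111000 m = 2.047e-03 mm/s.
R = 2.047e-03 × 3600 = 7.37 mm/hr.
Over 8.4 h: total = 7.37 × 8.4 = 61.908 ≈ 62 mm.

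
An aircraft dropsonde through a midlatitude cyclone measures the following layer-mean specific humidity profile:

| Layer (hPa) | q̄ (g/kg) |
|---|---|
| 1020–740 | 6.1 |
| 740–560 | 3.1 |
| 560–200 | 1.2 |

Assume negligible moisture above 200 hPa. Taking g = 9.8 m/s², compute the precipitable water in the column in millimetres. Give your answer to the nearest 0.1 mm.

Precipitable water is the column-integrated vapour mass per unit area: PW = (1/g) Σ q̄ Δp, with q in kg/kg and Δp in Pa (1 kg/m² of water = 1 mm).
Layer 1020–740 hPa: Δp = 280 hPa = 28000 Pa, q̄ = 0.0061 kg/kg → 0.0061 × 28000 / 9.8 = 17.43 mm
Layer 740–560 hPa: Δp = 180 hPa = 18000 Pa, q̄ = 0.0031 kg/kg → 0.0031 × 18000 / 9.8 = 5.69 mm
Layer 560–200 hPa: Δp = 360 hPa = 36000 Pa, q̄ = 0.0012 kg/kg → 0.0012 × 36000 / 9.8 = 4.41 mm
PW = 17.43 + 5.69 + 4.41 = 27.53 ≈ 27.5 mm.

PW ≈ 27.5 mm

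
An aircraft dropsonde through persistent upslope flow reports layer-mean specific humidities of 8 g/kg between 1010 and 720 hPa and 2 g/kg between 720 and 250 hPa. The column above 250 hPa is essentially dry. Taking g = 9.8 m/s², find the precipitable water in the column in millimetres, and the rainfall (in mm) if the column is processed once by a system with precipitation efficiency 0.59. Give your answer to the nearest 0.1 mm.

Precipitable water is the column-integrated vapour mass per unit area: PW = (1/g) Σ q̄ Δp, with q in kg/kg and Δp in Pa (1 kg/m² of water = 1 mm).
Layer 1010–720 hPa: Δp = 290 hPa = 29000 Pa, q̄ = 0.008 kg/kg → 0.008 × 29000 / 9.8 = 23.67 mm
Layer 720–250 hPa: Δp = 470 hPa = 47000 Pa, q̄ = 0.002 kg/kg → 0.002 × 47000 / 9.8 = 9.59 mm
PW = 23.67 + 9.59 = 33.26 ≈ 33.3 mm.
Rainfall = ε × PW = 0.59 × 33.3 = 19.6 mm.

PW ≈ 33.3 mm; rainfall ≈ 19.6 mm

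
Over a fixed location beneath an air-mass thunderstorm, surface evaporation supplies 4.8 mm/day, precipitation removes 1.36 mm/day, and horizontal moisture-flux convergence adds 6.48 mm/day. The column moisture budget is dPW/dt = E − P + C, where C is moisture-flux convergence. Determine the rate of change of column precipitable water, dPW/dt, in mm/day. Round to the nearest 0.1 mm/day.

dPW/dt ≈ 9.9 mm/day

dPW/dt = E − P + C = 4.8 − 1.36 + (6.48) = 9.9 mm/day.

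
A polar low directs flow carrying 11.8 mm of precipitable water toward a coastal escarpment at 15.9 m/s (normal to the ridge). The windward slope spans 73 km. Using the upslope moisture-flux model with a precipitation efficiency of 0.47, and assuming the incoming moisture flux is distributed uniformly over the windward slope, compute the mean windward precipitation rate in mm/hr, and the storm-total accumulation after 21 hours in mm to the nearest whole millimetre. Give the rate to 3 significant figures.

R ≈ 4.35 mm/hr; total ≈ 91 mm

Incoming column moisture flux per unit ridge length: F = V × PW = 15.9 × 11.8 = 187.62 mm·m/s.
Spread over the 73 km slope with efficiency ε = 0.47: R = ε·F/W = 0.47 × 187.62 / 73000 m = 1.208e-03 mm/s.
R = 1.208e-03 × 3600 = 4.35 mm/hr.
Over 21 h: total = 4.35 × 21 = 91.35 ≈ 91 mm.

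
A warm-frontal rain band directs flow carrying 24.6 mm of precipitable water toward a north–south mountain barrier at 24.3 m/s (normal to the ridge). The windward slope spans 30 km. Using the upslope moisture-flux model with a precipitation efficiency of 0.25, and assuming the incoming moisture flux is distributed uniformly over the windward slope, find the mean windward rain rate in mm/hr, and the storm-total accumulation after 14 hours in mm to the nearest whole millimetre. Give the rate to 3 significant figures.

Incoming column moisture flux per unit ridge length: F = V × PW = 24.3 × 24.6 = 597.78 mm·m/s.
Spread over the 30 km slope with efficiency ε = 0.25: R = ε·F/W = 0.25 × 597.78 / 30000 m = 4.982e-03 mm/s.
R = 4.982e-03 × 3600 = 17.9 mm/hr.
Over 14 h: total = 17.9 × 14 = 250.6 ≈ 251 mm.

R ≈ 17.9 mm/hr; total ≈ 251 mm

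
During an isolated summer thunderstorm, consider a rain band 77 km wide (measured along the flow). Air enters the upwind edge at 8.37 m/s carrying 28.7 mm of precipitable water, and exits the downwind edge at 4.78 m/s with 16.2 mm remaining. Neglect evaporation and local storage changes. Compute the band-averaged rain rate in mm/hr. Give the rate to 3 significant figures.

Column moisture flux per unit crosswind length is F = V × PW.
Inflow: F_in = 8.37 × 28.7 = 240.219 mm·m/s
Outflow: F_out = 4.78 × 16.2 = 77.436 mm·m/s
Steady-state rate R = (F_in − F_out)/L = (240.219 − 77.436) / 77000 m = 2.114e-03 mm/s.
R = 2.114e-03 × 3600 = 7.61 mm/hr.

R ≈ 7.61 mm/hr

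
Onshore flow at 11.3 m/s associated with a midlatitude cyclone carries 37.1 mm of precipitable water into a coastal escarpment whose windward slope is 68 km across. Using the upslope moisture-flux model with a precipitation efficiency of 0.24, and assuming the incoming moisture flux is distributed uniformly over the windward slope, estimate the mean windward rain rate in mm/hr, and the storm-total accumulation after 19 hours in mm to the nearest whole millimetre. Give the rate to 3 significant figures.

R ≈ 5.33 mm/hr; total ≈ 101 mm

Incoming column moisture flux per unit ridge length: F = V × PW = 11.3 × 37.1 = 419.23 mm·m/s.
Spread over the 68 km slope with efficiency ε = 0.24: R = ε·F/W = 0.24 × 419.23 / 68000 m = 1.480e-03 mm/s.
R = 1.480e-03 × 3600 = 5.33 mm/hr.
Over 19 h: total = 5.33 × 19 = 101.27 ≈ 101 mm.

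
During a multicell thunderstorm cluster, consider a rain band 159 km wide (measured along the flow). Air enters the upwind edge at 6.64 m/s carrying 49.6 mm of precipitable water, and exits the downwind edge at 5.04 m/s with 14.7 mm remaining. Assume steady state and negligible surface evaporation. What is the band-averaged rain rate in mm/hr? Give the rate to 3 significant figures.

R ≈ 5.78 mm/hr

Column moisture flux per unit crosswind length is F = V × PW.
Inflow: F_in = 6.64 × 49.6 = 329.344 mm·m/s
Outflow: F_out = 5.04 × 14.7 = 74.088 mm·m/s
Steady-state rate R = (F_in − F_out)/L = (329.344 − 74.088) / 159000 m = 1.605e-03 mm/s.
R = 1.605e-03 × 3600 = 5.78 mm/hr.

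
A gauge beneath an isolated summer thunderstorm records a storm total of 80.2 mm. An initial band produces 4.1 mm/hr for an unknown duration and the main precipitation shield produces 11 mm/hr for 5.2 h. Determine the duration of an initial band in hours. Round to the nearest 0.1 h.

Known phases: 11 × 5.2 = 57.2 mm.
Remaining depth = 80.2 − 57.2 = 23 mm.
Duration = 23 / 4.1 = 5.6 h.

duration ≈ 5.6 h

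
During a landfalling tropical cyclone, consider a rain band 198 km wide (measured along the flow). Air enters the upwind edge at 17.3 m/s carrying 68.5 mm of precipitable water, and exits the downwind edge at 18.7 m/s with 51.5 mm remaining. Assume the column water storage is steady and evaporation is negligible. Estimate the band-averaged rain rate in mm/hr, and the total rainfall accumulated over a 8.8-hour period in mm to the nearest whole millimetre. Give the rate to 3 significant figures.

R ≈ 4.04 mm/hr; total ≈ 36 mm

Column moisture flux per unit crosswind length is F = V × PW.
Inflow: F_in = 17.3 × 68.5 = 1185.05 mm·m/s
Outflow: F_out = 18.7 × 51.5 = 963.05 mm·m/s
Steady-state rate R = (F_in − F_out)/L = (1185.05 − 963.05) / 198000 m = 1.121e-03 mm/s.
R = 1.121e-03 × 3600 = 4.04 mm/hr.
Over 8.8 h: total = 4.04 × 8.8 = 35.552 ≈ 36 mm.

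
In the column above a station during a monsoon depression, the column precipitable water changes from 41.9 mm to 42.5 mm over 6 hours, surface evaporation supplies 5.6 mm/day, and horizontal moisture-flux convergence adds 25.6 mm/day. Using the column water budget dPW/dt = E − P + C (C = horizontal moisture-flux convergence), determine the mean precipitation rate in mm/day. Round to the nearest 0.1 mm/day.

P ≈ 28.8 mm/day

dPW/dt = (42.5 − 41.9) mm / (6/24 day) = +2.400 mm/day.
P = E + C − dPW/dt = 5.6 + (25.6) − (+2.400) = 28.8 mm/day.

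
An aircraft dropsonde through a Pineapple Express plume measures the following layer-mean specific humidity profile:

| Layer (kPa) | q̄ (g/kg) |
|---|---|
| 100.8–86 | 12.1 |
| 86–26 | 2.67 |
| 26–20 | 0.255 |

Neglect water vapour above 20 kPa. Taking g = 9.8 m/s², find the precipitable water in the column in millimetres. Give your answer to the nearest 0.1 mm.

PW ≈ 34.8 mm

Precipitable water is the column-integrated vapour mass per unit area: PW = (1/g) Σ q̄ Δp, with q in kg/kg and Δp in Pa (1 kg/m² of water = 1 mm).
Layer 100.8–86 kPa: Δp = 148 hPa = 14800 Pa, q̄ = 0.0121 kg/kg → 0.0121 × 14800 / 9.8 = 18.27 mm
Layer 86–26 kPa: Δp = 600 hPa = 60000 Pa, q̄ = 0.00267 kg/kg → 0.00267 × 60000 / 9.8 = 16.35 mm
Layer 26–20 kPa: Δp = 60 hPa = 6000 Pa, q̄ = 0.000255 kg/kg → 0.000255 × 6000 / 9.8 = 0.16 mm
PW = 18.27 + 16.35 + 0.16 = 34.78 ≈ 34.8 mm.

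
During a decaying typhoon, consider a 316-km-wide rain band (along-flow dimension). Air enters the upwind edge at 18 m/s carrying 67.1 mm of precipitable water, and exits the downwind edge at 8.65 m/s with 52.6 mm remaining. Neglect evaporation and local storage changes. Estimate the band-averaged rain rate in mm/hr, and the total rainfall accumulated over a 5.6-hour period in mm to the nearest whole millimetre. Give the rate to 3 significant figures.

Column moisture flux per unit crosswind length is F = V × PW.
Inflow: F_in = 18 × 67.1 = 1207.8 mm·m/s
Outflow: F_out = 8.65 × 52.6 = 454.99 mm·m/s
Steady-state rate R = (F_in − F_out)/L = (1207.8 − 454.99) / 316000 m = 2.382e-03 mm/s.
R = 2.382e-03 × 3600 = 8.58 mm/hr.
Over 5.6 h: total = 8.58 × 5.6 = 48.048 ≈ 48 mm.

R ≈ 8.58 mm/hr; total ≈ 48 mm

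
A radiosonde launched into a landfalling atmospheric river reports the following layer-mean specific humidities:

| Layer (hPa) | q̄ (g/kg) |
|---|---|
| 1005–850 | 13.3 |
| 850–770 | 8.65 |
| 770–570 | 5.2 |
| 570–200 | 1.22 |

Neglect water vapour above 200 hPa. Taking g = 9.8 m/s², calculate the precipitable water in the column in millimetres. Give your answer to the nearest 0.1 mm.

PW ≈ 43.3 mm

Precipitable water is the column-integrated vapour mass per unit area: PW = (1/g) Σ q̄ Δp, with q in kg/kg and Δp in Pa (1 kg/m² of water = 1 mm).
Layer 1005–850 hPa: Δp = 155 hPa = 15500 Pa, q̄ = 0.0133 kg/kg → 0.0133 × 15500 / 9.8 = 21.04 mm
Layer 850–770 hPa: Δp = 80 hPa = 8000 Pa, q̄ = 0.00865 kg/kg → 0.00865 × 8000 / 9.8 = 7.06 mm
Layer 770–570 hPa: Δp = 200 hPa = 20000 Pa, q̄ = 0.0052 kg/kg → 0.0052 × 20000 / 9.8 = 10.61 mm
Layer 570–200 hPa: Δp = 370 hPa = 37000 Pa, q̄ = 0.00122 kg/kg → 0.00122 × 37000 / 9.8 = 4.61 mm
PW = 21.04 + 7.06 + 10.61 + 4.61 = 43.32 ≈ 43.3 mm.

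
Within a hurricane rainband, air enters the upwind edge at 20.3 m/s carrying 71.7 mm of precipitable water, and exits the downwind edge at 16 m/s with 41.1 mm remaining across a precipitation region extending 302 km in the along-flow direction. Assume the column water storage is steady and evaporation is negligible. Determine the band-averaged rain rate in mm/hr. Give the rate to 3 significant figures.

R ≈ 9.51 mm/hr

Column moisture flux per unit crosswind length is F = V × PW.
Inflow: F_in = 20.3 × 71.7 = 1455.51 mm·m/s
Outflow: F_out = 16 × 41.1 = 657.6 mm·m/s
Steady-state rate R = (F_in − F_out)/L = (1455.51 − 657.6) / 302000 m = 2.642e-03 mm/s.
R = 2.642e-03 × 3600 = 9.51 mm/hr.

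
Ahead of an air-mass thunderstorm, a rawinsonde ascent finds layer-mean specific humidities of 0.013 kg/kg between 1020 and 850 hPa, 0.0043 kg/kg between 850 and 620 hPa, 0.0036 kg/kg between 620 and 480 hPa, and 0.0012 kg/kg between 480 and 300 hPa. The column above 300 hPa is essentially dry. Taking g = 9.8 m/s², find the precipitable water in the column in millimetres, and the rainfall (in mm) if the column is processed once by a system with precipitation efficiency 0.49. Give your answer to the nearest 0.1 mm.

Precipitable water is the column-integrated vapour mass per unit area: PW = (1/g) Σ q̄ Δp, with q in kg/kg and Δp in Pa (1 kg/m² of water = 1 mm).
Layer 1020–850 hPa: Δp = 170 hPa = 17000 Pa, q̄ = 0.013 kg/kg → 0.013 × 17000 / 9.8 = 22.55 mm
Layer 850–620 hPa: Δp = 230 hPa = 23000 Pa, q̄ = 0.0043 kg/kg → 0.0043 × 23000 / 9.8 = 10.09 mm
Layer 620–480 hPa: Δp = 140 hPa = 14000 Pa, q̄ = 0.0036 kg/kg → 0.0036 × 14000 / 9.8 = 5.14 mm
Layer 480–300 hPa: Δp = 180 hPa = 18000 Pa, q̄ = 0.0012 kg/kg → 0.0012 × 18000 / 9.8 = 2.20 mm
PW = 22.55 + 10.09 + 5.14 + 2.20 = 39.98 ≈ 40.0 mm.
Rainfall = ε × PW = 0.49 × 40.0 = 19.6 mm.

PW ≈ 40.0 mm; rainfall ≈ 19.6 mm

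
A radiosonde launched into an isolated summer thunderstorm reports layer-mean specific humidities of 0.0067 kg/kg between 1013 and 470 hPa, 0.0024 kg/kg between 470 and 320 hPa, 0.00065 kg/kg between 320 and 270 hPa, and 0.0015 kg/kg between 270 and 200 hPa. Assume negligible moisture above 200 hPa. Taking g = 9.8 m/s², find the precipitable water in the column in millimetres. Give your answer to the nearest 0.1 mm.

Precipitable water is the column-integrated vapour mass per unit area: PW = (1/g) Σ q̄ Δp, with q in kg/kg and Δp in Pa (1 kg/m² of water = 1 mm).
Layer 1013–470 hPa: Δp = 543 hPa = 54300 Pa, q̄ = 0.0067 kg/kg → 0.0067 × 54300 / 9.8 = 37.12 mm
Layer 470–320 hPa: Δp = 150 hPa = 15000 Pa, q̄ = 0.0024 kg/kg → 0.0024 × 15000 / 9.8 = 3.67 mm
Layer 320–270 hPa: Δp = 50 hPa = 5000 Pa, q̄ = 0.00065 kg/kg → 0.00065 × 5000 / 9.8 = 0.33 mm
Layer 270–200 hPa: Δp = 70 hPa = 7000 Pa, q̄ = 0.0015 kg/kg → 0.0015 × 7000 / 9.8 = 1.07 mm
PW = 37.12 + 3.67 + 0.33 + 1.07 = 42.19 ≈ 42.2 mm.

PW ≈ 42.2 mm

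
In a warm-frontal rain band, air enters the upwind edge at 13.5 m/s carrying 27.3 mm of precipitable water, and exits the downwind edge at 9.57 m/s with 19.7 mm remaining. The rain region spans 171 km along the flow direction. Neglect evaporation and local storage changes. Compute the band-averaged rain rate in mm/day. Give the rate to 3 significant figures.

R ≈ 91.0 mm/day

Column moisture flux per unit crosswind length is F = V × PW.
Inflow: F_in = 13.5 × 27.3 = 368.55 mm·m/s
Outflow: F_out = 9.57 × 19.7 = 188.529 mm·m/s
Steady-state rate R = (F_in − F_out)/L = (368.55 − 188.529) / 171000 m = 1.053e-03 mm/s.
R = 1.053e-03 × 3600 × 24 = 91.0 mm/day.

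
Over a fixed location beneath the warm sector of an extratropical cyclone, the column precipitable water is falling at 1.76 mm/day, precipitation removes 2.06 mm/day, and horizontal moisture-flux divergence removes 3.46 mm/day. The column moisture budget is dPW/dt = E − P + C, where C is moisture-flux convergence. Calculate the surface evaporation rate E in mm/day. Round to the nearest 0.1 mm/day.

dPW/dt = -1.76 mm/day.
E = dPW/dt + P − C = (-1.76) + 2.06 − (-3.46) = 3.8 mm/day.

E ≈ 3.8 mm/day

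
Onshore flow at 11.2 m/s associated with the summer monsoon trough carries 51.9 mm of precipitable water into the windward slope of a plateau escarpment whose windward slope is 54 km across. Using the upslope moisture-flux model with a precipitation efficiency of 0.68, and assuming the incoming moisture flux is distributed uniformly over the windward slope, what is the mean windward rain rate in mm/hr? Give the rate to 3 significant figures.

R ≈ 26.4 mm/hr

Incoming column moisture flux per unit ridge length: F = V × PW = 11.2 × 51.9 = 581.28 mm·m/s.
Spread over the 54 km slope with efficiency ε = 0.68: R = ε·F/W = 0.68 × 581.28 / 54000 m = 7.320e-03 mm/s.
R = 7.320e-03 × 3600 = 26.4 mm/hr.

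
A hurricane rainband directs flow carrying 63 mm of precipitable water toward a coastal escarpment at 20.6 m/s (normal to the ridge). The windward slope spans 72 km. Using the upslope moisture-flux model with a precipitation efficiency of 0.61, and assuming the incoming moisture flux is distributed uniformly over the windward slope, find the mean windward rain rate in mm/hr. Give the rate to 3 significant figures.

Incoming column moisture flux per unit ridge length: F = V × PW = 20.6 × 63 = 1297.8 mm·m/s.
Spread over the 72 km slope with efficiency ε = 0.61: R = ε·F/W = 0.61 × 1297.8 / 72000 m = 1.100e-02 mm/s.
R = 1.100e-02 × 3600 = 39.6 mm/hr.

R ≈ 39.6 mm/hr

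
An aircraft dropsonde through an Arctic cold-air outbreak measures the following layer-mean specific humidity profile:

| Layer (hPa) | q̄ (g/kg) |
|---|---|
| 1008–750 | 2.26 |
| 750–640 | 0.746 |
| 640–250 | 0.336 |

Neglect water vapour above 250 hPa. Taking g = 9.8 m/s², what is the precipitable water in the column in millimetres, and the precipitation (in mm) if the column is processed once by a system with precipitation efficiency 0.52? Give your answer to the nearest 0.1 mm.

Precipitable water is the column-integrated vapour mass per unit area: PW = (1/g) Σ q̄ Δp, with q in kg/kg and Δp in Pa (1 kg/m² of water = 1 mm).
Layer 1008–750 hPa: Δp = 258 hPa = 25800 Pa, q̄ = 0.00226 kg/kg → 0.00226 × 25800 / 9.8 = 5.95 mm
Layer 750–640 hPa: Δp = 110 hPa = 11000 Pa, q̄ = 0.000746 kg/kg → 0.000746 × 11000 / 9.8 = 0.84 mm
Layer 640–250 hPa: Δp = 390 hPa = 39000 Pa, q̄ = 0.000336 kg/kg → 0.000336 × 39000 / 9.8 = 1.34 mm
PW = 5.95 + 0.84 + 1.34 = 8.13 ≈ 8.1 mm.
Precipitation = ε × PW = 0.52 × 8.1 = 4.2 mm.

PW ≈ 8.1 mm; precipitation ≈ 4.2 mm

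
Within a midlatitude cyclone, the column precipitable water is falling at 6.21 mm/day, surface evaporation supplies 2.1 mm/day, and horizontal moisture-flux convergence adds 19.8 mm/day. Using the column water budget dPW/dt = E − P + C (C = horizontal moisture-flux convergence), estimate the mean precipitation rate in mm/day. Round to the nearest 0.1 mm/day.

dPW/dt = -6.21 mm/day.
P = E + C − dPW/dt = 2.1 + (19.8) − (-6.21) = 28.1 mm/day.

P ≈ 28.1 mm/day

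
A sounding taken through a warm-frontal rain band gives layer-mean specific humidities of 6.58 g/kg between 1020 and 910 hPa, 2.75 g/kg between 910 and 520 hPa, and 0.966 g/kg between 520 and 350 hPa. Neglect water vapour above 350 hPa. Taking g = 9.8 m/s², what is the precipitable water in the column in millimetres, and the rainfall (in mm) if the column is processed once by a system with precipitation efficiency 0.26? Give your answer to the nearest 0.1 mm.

PW ≈ 20.0 mm; rainfall ≈ 5.2 mm

Precipitable water is the column-integrated vapour mass per unit area: PW = (1/g) Σ q̄ Δp, with q in kg/kg and Δp in Pa (1 kg/m² of water = 1 mm).
Layer 1020–910 hPa: Δp = 110 hPa = 11000 Pa, q̄ = 0.00658 kg/kg → 0.00658 × 11000 / 9.8 = 7.39 mm
Layer 910–520 hPa: Δp = 390 hPa = 39000 Pa, q̄ = 0.00275 kg/kg → 0.00275 × 39000 / 9.8 = 10.94 mm
Layer 520–350 hPa: Δp = 170 hPa = 17000 Pa, q̄ = 0.000966 kg/kg → 0.000966 × 17000 / 9.8 = 1.68 mm
PW = 7.39 + 10.94 + 1.68 = 20.01 ≈ 20.0 mm.
Rainfall = ε × PW = 0.26 × 20.0 = 5.2 mm.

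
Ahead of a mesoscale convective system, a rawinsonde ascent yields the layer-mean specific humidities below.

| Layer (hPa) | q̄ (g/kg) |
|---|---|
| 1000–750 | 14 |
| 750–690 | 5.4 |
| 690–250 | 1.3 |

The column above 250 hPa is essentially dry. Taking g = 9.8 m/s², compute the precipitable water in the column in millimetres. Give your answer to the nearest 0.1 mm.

Precipitable water is the column-integrated vapour mass per unit area: PW = (1/g) Σ q̄ Δp, with q in kg/kg and Δp in Pa (1 kg/m² of water = 1 mm).
Layer 1000–750 hPa: Δp = 250 hPa = 25000 Pa, q̄ = 0.014 kg/kg → 0.014 × 25000 / 9.8 = 35.71 mm
Layer 750–690 hPa: Δp = 60 hPa = 6000 Pa, q̄ = 0.0054 kg/kg → 0.0054 × 6000 / 9.8 = 3.31 mm
Layer 690–250 hPa: Δp = 440 hPa = 44000 Pa, q̄ = 0.0013 kg/kg → 0.0013 × 44000 / 9.8 = 5.84 mm
PW = 35.71 + 3.31 + 5.84 = 44.86 ≈ 44.9 mm.

PW ≈ 44.9 mm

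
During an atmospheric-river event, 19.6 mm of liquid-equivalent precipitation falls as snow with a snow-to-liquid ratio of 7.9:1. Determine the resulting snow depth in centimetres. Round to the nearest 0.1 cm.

snow depth ≈ 15.5 cm

Snow depth = liquid × ratio = 19.6 mm × 7.9 = 154.84 mm = 15.5 cm.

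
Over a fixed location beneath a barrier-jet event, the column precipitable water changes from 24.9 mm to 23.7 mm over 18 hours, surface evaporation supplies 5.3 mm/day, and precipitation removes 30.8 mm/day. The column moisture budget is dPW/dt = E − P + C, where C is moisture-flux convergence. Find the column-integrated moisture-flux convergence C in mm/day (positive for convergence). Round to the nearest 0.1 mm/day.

dPW/dt = (23.7 − 24.9) mm / (18/24 day) = -1.600 mm/day.
C = dPW/dt − E + P = (-1.600) − 5.3 + 30.8 = 23.9 mm/day.

C ≈ 23.9 mm/day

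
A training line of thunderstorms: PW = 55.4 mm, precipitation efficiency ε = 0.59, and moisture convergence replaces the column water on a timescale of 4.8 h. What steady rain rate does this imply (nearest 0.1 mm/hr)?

R ≈ 6.8 mm/hr

Each overturning extracts ε × PW = 0.59 × 55.4 = 32.686 mm.
Rate = ε·PW / τ = 32.686 / 4.8 h = 6.8 mm/hr.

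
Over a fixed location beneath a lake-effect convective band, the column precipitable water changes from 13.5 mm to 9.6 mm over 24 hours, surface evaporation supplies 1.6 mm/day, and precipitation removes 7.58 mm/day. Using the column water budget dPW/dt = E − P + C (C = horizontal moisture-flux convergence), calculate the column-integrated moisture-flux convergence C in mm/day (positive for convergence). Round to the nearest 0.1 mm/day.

C ≈ 2.1 mm/day

dPW/dt = (9.6 − 13.5) mm / (24/24 day) = -3.900 mm/day.
C = dPW/dt − E + P = (-3.900) − 1.6 + 7.58 = 2.1 mm/day.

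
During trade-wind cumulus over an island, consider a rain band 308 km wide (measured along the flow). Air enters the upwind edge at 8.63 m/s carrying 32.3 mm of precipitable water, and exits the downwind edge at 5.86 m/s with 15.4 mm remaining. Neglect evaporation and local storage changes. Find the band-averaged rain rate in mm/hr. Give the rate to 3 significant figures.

Column moisture flux per unit crosswind length is F = V × PW.
Inflow: F_in = 8.63 × 32.3 = 278.749 mm·m/s
Outflow: F_out = 5.86 × 15.4 = 90.244 mm·m/s
Steady-state rate R = (F_in − F_out)/L = (278.749 − 90.244) / 308000 m = 6.120e-04 mm/s.
R = 6.120e-04 × 3600 = 2.20 mm/hr.

R ≈ 2.20 mm/hr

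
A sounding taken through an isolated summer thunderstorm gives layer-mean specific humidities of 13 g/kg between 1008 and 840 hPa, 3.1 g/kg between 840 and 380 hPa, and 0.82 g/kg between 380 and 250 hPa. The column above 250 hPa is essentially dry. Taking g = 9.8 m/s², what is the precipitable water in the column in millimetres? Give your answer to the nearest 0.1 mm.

PW ≈ 37.9 mm

Precipitable water is the column-integrated vapour mass per unit area: PW = (1/g) Σ q̄ Δp, with q in kg/kg and Δp in Pa (1 kg/m² of water = 1 mm).
Layer 1008–840 hPa: Δp = 168 hPa = 16800 Pa, q̄ = 0.013 kg/kg → 0.013 × 16800 / 9.8 = 22.29 mm
Layer 840–380 hPa: Δp = 460 hPa = 46000 Pa, q̄ = 0.0031 kg/kg → 0.0031 × 46000 / 9.8 = 14.55 mm
Layer 380–250 hPa: Δp = 130 hPa = 13000 Pa, q̄ = 0.00082 kg/kg → 0.00082 × 13000 / 9.8 = 1.09 mm
PW = 22.29 + 14.55 + 1.09 = 37.93 ≈ 37.9 mm.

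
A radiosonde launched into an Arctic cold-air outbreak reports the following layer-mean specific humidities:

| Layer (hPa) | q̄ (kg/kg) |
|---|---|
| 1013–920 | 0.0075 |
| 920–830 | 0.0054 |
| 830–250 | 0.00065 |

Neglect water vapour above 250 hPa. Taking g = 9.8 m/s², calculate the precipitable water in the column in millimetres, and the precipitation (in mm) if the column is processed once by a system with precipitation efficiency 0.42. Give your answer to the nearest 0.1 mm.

PW ≈ 15.9 mm; precipitation ≈ 6.7 mm

Precipitable water is the column-integrated vapour mass per unit area: PW = (1/g) Σ q̄ Δp, with q in kg/kg and Δp in Pa (1 kg/m² of water = 1 mm).
Layer 1013–920 hPa: Δp = 93 hPa = 9300 Pa, q̄ = 0.0075 kg/kg → 0.0075 × 9300 / 9.8 = 7.12 mm
Layer 920–830 hPa: Δp = 90 hPa = 9000 Pa, q̄ = 0.0054 kg/kg → 0.0054 × 9000 / 9.8 = 4.96 mm
Layer 830–250 hPa: Δp = 580 hPa = 58000 Pa, q̄ = 0.00065 kg/kg → 0.00065 × 58000 / 9.8 = 3.85 mm
PW = 7.12 + 4.96 + 3.85 = 15.93 ≈ 15.9 mm.
Precipitation = ε × PW = 0.42 × 15.9 = 6.7 mm.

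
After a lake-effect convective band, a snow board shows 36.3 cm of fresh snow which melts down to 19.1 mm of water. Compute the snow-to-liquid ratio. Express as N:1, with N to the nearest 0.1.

Ratio = snow depth / SWE = 363 mm / 19.1 mm = 19.0, i.e. 19.0:1.

ratio ≈ 19.0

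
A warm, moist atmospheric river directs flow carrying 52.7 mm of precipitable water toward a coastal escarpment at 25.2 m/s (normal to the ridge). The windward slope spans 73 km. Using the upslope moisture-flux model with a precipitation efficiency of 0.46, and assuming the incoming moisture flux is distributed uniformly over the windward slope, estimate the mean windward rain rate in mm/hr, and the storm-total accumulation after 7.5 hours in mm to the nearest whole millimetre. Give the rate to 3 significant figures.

R ≈ 30.1 mm/hr; total ≈ 226 mm

Incoming column moisture flux per unit ridge length: F = V × PW = 25.2 × 52.7 = 1328.04 mm·m/s.
Spread over the 73 km slope with efficiency ε = 0.46: R = ε·F/W = 0.46 × 1328.04 / 73000 m = 8.368e-03 mm/s.
R = 8.368e-03 × 3600 = 30.1 mm/hr.
Over 7.5 h: total = 30.1 × 7.5 = 225.75 ≈ 226 mm.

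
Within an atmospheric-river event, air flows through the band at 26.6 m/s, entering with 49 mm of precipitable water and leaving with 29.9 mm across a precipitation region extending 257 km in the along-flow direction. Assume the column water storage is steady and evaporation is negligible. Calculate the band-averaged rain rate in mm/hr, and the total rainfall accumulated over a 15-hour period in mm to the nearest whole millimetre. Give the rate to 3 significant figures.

R ≈ 7.12 mm/hr; total ≈ 107 mm

Column moisture flux per unit crosswind length is F = V × PW.
Inflow: F_in = 26.6 × 49 = 1303.4 mm·m/s
Outflow: F_out = 26.6 × 29.9 = 795.34 mm·m/s
Steady-state rate R = (F_in − F_out)/L = (1303.4 − 795.34) / 257000 m = 1.977e-03 mm/s.
R = 1.977e-03 × 3600 = 7.12 mm/hr.
Over 15 h: total = 7.12 × 15 = 106.8 ≈ 107 mm.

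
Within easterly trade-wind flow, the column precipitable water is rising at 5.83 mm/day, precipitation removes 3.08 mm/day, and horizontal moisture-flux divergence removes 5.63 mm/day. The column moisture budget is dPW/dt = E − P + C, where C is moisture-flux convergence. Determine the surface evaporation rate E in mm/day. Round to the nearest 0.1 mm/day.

E ≈ 14.5 mm/day

dPW/dt = +5.83 mm/day.
E = dPW/dt + P − C = (+5.83) + 3.08 − (-5.63) = 14.5 mm/day.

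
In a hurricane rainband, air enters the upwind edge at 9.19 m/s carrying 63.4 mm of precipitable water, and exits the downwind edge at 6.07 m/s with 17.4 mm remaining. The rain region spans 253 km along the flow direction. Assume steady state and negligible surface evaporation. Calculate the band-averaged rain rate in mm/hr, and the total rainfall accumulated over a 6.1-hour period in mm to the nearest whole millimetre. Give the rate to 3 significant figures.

R ≈ 6.79 mm/hr; total ≈ 41 mm

Column moisture flux per unit crosswind length is F = V × PW.
Inflow: F_in = 9.19 × 63.4 = 582.646 mm·m/s
Outflow: F_out = 6.07 × 17.4 = 105.618 mm·m/s
Steady-state rate R = (F_in − F_out)/L = (582.646 − 105.618) / 253000 m = 1.885e-03 mm/s.
R = 1.885e-03 × 3600 = 6.79 mm/hr.
Over 6.1 h: total = 6.79 × 6.1 = 41.419 ≈ 41 mm.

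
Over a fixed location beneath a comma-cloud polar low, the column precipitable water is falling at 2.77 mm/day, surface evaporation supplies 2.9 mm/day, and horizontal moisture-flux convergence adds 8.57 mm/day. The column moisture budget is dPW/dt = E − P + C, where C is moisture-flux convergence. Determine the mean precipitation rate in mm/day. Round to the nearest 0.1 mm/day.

P ≈ 14.2 mm/day

dPW/dt = -2.77 mm/day.
P = E + C − dPW/dt = 2.9 + (8.57) − (-2.77) = 14.2 mm/day.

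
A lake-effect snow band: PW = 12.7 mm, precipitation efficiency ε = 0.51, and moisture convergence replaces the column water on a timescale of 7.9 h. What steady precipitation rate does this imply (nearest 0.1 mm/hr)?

R ≈ 0.8 mm/hr

Each overturning extracts ε × PW = 0.51 × 12.7 = 6.477 mm.
Rate = ε·PW / τ = 6.477 / 7.9 h = 0.8 mm/hr.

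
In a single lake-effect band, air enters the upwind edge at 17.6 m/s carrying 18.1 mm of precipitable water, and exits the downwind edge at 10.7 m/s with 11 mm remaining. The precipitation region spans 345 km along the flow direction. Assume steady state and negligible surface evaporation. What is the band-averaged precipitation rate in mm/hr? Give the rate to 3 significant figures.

Column moisture flux per unit crosswind length is F = V × PW.
Inflow: F_in = 17.6 × 18.1 = 318.56 mm·m/s
Outflow: F_out = 10.7 × 11 = 117.7 mm·m/s
Steady-state rate R = (F_in − F_out)/L = (318.56 − 117.7) / 345000 m = 5.822e-04 mm/s.
R = 5.822e-04 × 3600 = 2.10 mm/hr.

R ≈ 2.10 mm/hr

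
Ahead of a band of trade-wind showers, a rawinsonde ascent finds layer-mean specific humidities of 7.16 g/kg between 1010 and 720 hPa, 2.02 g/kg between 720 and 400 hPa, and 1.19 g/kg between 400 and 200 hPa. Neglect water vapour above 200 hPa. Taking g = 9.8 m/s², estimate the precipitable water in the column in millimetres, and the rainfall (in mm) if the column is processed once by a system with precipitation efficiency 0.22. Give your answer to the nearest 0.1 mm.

Precipitable water is the column-integrated vapour mass per unit area: PW = (1/g) Σ q̄ Δp, with q in kg/kg and Δp in Pa (1 kg/m² of water = 1 mm).
Layer 1010–720 hPa: Δp = 290 hPa = 29000 Pa, q̄ = 0.00716 kg/kg → 0.00716 × 29000 / 9.8 = 21.19 mm
Layer 720–400 hPa: Δp = 320 hPa = 32000 Pa, q̄ = 0.00202 kg/kg → 0.00202 × 32000 / 9.8 = 6.60 mm
Layer 400–200 hPa: Δp = 200 hPa = 20000 Pa, q̄ = 0.00119 kg/kg → 0.00119 × 20000 / 9.8 = 2.43 mm
PW = 21.19 + 6.60 + 2.43 = 30.22 ≈ 30.2 mm.
Rainfall = ε × PW = 0.22 × 30.2 = 6.6 mm.

PW ≈ 30.2 mm; rainfall ≈ 6.6 mm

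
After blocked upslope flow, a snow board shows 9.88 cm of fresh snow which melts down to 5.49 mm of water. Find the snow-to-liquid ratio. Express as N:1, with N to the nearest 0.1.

Ratio = snow depth / SWE = 98.8 mm / 5.49 mm = 18.0, i.e. 18.0:1.

ratio ≈ 18.0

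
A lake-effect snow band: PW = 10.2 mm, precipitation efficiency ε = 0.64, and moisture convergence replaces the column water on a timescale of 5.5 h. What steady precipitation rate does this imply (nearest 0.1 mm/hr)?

R ≈ 1.2 mm/hr

Each overturning extracts ε × PW = 0.64 × 10.2 = 6.528 mm.
Rate = ε·PW / τ = 6.528 / 5.5 h = 1.2 mm/hr.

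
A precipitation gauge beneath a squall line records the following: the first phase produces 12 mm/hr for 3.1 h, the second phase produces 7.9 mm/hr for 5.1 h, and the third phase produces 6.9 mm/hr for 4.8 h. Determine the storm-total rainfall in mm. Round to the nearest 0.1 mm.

Total = Σ Rᵢ Δtᵢ = 12 × 3.1 + 7.9 × 5.1 + 6.9 × 4.8
      = 37.2 + 40.29 + 33.12 = 110.6 mm.

total ≈ 110.6 mm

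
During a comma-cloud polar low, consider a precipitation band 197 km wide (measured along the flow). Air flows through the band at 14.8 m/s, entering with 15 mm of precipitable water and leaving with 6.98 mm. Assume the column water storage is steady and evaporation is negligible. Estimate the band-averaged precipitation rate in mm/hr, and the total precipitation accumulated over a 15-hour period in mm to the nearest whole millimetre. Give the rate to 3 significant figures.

R ≈ 2.17 mm/hr; total ≈ 33 mm

Column moisture flux per unit crosswind length is F = V × PW.
Inflow: F_in = 14.8 × 15 = 222 mm·m/s
Outflow: F_out = 14.8 × 6.98 = 103.304 mm·m/s
Steady-state rate R = (F_in − F_out)/L = (222 − 103.304) / 197000 m = 6.025e-04 mm/s.
R = 6.025e-04 × 3600 = 2.17 mm/hr.
Over 15 h: total = 2.17 × 15 = 32.55 ≈ 33 mm.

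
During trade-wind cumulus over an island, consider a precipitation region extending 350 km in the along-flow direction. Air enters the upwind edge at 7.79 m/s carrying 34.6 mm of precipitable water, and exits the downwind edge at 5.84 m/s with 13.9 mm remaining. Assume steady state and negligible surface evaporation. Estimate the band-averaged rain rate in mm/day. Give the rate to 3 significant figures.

R ≈ 46.5 mm/day

Column moisture flux per unit crosswind length is F = V × PW.
Inflow: F_in = 7.79 × 34.6 = 269.534 mm·m/s
Outflow: F_out = 5.84 × 13.9 = 81.176 mm·m/s
Steady-state rate R = (F_in − F_out)/L = (269.534 − 81.176) / 350000 m = 5.382e-04 mm/s.
R = 5.382e-04 × 3600 × 24 = 46.5 mm/day.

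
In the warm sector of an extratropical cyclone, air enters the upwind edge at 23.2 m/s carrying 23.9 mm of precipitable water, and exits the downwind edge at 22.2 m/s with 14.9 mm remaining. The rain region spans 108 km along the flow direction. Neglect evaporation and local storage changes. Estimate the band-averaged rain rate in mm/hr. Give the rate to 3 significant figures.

R ≈ 7.46 mm/hr

Column moisture flux per unit crosswind length is F = V × PW.
Inflow: F_in = 23.2 × 23.9 = 554.48 mm·m/s
Outflow: F_out = 22.2 × 14.9 = 330.78 mm·m/s
Steady-state rate R = (F_in − F_out)/L = (554.48 − 330.78) / 108000 m = 2.071e-03 mm/s.
R = 2.071e-03 × 3600 = 7.46 mm/hr.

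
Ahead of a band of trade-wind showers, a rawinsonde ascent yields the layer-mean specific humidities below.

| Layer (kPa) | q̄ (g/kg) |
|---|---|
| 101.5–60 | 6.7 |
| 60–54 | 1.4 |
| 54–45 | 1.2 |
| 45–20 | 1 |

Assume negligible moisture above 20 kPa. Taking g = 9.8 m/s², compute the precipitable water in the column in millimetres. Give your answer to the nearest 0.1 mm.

Precipitable water is the column-integrated vapour mass per unit area: PW = (1/g) Σ q̄ Δp, with q in kg/kg and Δp in Pa (1 kg/m² of water = 1 mm).
Layer 101.5–60 kPa: Δp = 415 hPa = 41500 Pa, q̄ = 0.0067 kg/kg → 0.0067 × 41500 / 9.8 = 28.37 mm
Layer 60–54 kPa: Δp = 60 hPa = 6000 Pa, q̄ = 0.0014 kg/kg → 0.0014 × 6000 / 9.8 = 0.86 mm
Layer 54–45 kPa: Δp = 90 hPa = 9000 Pa, q̄ = 0.0012 kg/kg → 0.0012 × 9000 / 9.8 = 1.10 mm
Layer 45–20 kPa: Δp = 250 hPa = 25000 Pa, q̄ = 0.001 kg/kg → 0.001 × 25000 / 9.8 = 2.55 mm
PW = 28.37 + 0.86 + 1.10 + 2.55 = 32.88 ≈ 32.9 mm.

PW ≈ 32.9 mm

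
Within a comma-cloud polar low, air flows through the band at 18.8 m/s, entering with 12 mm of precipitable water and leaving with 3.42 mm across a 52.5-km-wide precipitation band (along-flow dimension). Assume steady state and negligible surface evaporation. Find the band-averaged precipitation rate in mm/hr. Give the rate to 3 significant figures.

R ≈ 11.1 mm/hr

Column moisture flux per unit crosswind length is F = V × PW.
Inflow: F_in = 18.8 × 12 = 225.6 mm·m/s
Outflow: F_out = 18.8 × 3.42 = 64.296 mm·m/s
Steady-state rate R = (F_in − F_out)/L = (225.6 − 64.296) / 52500 m = 3.072e-03 mm/s.
R = 3.072e-03 × 3600 = 11.1 mm/hr.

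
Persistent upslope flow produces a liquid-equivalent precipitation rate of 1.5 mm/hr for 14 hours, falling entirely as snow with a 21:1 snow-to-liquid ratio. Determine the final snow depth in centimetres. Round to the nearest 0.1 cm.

Liquid-equivalent depth = 1.5 × 14 = 21 mm.
Snow depth = 21 mm × 21 = 441 mm = 44.1 cm.

snow depth ≈ 44.1 cm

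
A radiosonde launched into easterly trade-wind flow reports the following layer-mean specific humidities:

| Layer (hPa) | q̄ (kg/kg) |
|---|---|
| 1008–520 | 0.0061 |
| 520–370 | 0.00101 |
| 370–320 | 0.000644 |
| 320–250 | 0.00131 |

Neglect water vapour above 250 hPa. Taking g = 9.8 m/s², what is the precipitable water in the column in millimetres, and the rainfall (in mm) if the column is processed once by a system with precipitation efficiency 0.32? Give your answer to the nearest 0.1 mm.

Precipitable water is the column-integrated vapour mass per unit area: PW = (1/g) Σ q̄ Δp, with q in kg/kg and Δp in Pa (1 kg/m² of water = 1 mm).
Layer 1008–520 hPa: Δp = 488 hPa = 48800 Pa, q̄ = 0.0061 kg/kg → 0.0061 × 48800 / 9.8 = 30.38 mm
Layer 520–370 hPa: Δp = 150 hPa = 15000 Pa, q̄ = 0.00101 kg/kg → 0.00101 × 15000 / 9.8 = 1.55 mm
Layer 370–320 hPa: Δp = 50 hPa = 5000 Pa, q̄ = 0.000644 kg/kg → 0.000644 × 5000 / 9.8 = 0.33 mm
Layer 320–250 hPa: Δp = 70 hPa = 7000 Pa, q̄ = 0.00131 kg/kg → 0.00131 × 7000 / 9.8 = 0.94 mm
PW = 30.38 + 1.55 + 0.33 + 0.94 = 33.20 ≈ 33.2 mm.
Rainfall = ε × PW = 0.32 × 33.2 = 10.6 mm.

PW ≈ 33.2 mm; rainfall ≈ 10.6 mm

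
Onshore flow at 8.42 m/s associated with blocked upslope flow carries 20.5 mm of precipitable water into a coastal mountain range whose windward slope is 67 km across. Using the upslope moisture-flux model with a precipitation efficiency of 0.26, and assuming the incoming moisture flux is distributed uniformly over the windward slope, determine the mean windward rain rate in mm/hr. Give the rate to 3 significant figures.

R ≈ 2.41 mm/hr

Incoming column moisture flux per unit ridge length: F = V × PW = 8.42 × 20.5 = 172.61 mm·m/s.
Spread over the 67 km slope with efficiency ε = 0.26: R = ε·F/W = 0.26 × 172.61 / 67000 m = 6.698e-04 mm/s.
R = 6.698e-04 × 3600 = 2.41 mm/hr.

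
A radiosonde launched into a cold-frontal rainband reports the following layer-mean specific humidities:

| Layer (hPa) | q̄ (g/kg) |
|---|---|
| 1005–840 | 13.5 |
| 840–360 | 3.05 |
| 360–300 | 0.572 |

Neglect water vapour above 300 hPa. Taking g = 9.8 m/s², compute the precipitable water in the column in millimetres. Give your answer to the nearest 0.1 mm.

Precipitable water is the column-integrated vapour mass per unit area: PW = (1/g) Σ q̄ Δp, with q in kg/kg and Δp in Pa (1 kg/m² of water = 1 mm).
Layer 1005–840 hPa: Δp = 165 hPa = 16500 Pa, q̄ = 0.0135 kg/kg → 0.0135 × 16500 / 9.8 = 22.73 mm
Layer 840–360 hPa: Δp = 480 hPa = 48000 Pa, q̄ = 0.00305 kg/kg → 0.00305 × 48000 / 9.8 = 14.94 mm
Layer 360–300 hPa: Δp = 60 hPa = 6000 Pa, q̄ = 0.000572 kg/kg → 0.000572 × 6000 / 9.8 = 0.35 mm
PW = 22.73 + 14.94 + 0.35 = 38.02 ≈ 38.0 mm.

PW ≈ 38.0 mm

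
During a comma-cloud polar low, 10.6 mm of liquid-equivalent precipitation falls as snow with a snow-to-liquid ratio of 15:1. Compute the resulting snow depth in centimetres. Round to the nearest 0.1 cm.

snow depth ≈ 15.9 cm

Snow depth = liquid × ratio = 10.6 mm × 15 = 159 mm = 15.9 cm.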